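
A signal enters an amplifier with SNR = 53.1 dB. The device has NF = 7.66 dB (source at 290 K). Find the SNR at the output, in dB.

45.44 dB

By definition F = SNR_in/SNR_out, so in dB: SNR_out = SNR_in − NF
SNR_out = 53.1 − 7.66 = 45.44 dB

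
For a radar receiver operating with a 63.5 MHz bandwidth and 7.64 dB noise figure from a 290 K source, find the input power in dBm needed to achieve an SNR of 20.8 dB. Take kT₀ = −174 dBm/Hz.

−67.5 dBm

Sensitivity = −174 + 10 log₁₀(B) + NF + SNR_min
= −174 + 78.03 + 7.64 + 20.8
= −67.53 dBm → −67.5 dBm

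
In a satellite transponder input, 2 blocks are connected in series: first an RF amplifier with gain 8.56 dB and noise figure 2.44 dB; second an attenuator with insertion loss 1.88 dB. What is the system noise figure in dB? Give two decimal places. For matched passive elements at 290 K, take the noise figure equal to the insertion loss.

Convert to linear (a loss of L dB is a gain of −L dB): F_i = 10^(NF_i/10), G_i = 10^(G_i,dB/10)
  Stage 1: F_1 = 10^(2.44/10) = 1.754, G_1 = 10^(8.56/10) = 7.178
  Stage 2: F_2 = 10^(1.88/10) = 1.542, G_2 = 10^(−1.88/10) = 0.6486
Friis cascade:
  F = 1.754 + (1.542 − 1)/7.178 = 1.829
NF = 10 log₁₀(1.829) = 2.62 dB

2.62 dB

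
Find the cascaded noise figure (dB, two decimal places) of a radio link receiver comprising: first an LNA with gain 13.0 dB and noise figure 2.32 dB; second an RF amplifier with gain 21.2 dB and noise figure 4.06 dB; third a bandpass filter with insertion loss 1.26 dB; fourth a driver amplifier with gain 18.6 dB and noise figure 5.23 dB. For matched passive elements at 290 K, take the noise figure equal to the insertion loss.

2.52 dB

Convert to linear (a loss of L dB is a gain of −L dB): F_i = 10^(NF_i/10), G_i = 10^(G_i,dB/10)
  Stage 1: F_1 = 10^(2.32/10) = 1.706, G_1 = 10^(13.0/10) = 19.95
  Stage 2: F_2 = 10^(4.06/10) = 2.547, G_2 = 10^(21.2/10) = 131.8
  Stage 3: F_3 = 10^(1.26/10) = 1.337, G_3 = 10^(−1.26/10) = 0.7482
  Stage 4: F_4 = 10^(5.23/10) = 3.334, G_4 = 10^(18.6/10) = 72.44
Friis cascade:
  F = 1.706 + (2.547 − 1)/19.95 + (1.337 − 1)/2630 + (3.334 − 1)/1968 = 1.785
NF = 10 log₁₀(1.785) = 2.52 dB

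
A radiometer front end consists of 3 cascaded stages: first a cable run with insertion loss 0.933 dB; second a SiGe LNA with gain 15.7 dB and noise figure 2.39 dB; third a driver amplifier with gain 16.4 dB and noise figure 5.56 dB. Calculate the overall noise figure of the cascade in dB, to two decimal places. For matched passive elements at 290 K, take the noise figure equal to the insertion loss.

Convert to linear (a loss of L dB is a gain of −L dB): F_i = 10^(NF_i/10), G_i = 10^(G_i,dB/10)
  Stage 1: F_1 = 10^(0.933/10) = 1.240, G_1 = 10^(−0.933/10) = 0.8067
  Stage 2: F_2 = 10^(2.39/10) = 1.734, G_2 = 10^(15.7/10) = 37.15
  Stage 3: F_3 = 10^(5.56/10) = 3.597, G_3 = 10^(16.4/10) = 43.65
Friis cascade:
  F = 1.240 + (1.734 − 1)/0.8067 + (3.597 − 1)/29.97 = 2.236
NF = 10 log₁₀(2.236) = 3.49 dB

3.49 dB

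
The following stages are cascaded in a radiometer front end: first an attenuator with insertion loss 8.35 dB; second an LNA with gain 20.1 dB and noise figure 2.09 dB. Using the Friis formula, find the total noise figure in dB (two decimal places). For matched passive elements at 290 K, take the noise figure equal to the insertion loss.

Convert to linear (a loss of L dB is a gain of −L dB): F_i = 10^(NF_i/10), G_i = 10^(G_i,dB/10)
  Stage 1: F_1 = 10^(8.35/10) = 6.839, G_1 = 10^(−8.35/10) = 0.1462
  Stage 2: F_2 = 10^(2.09/10) = 1.618, G_2 = 10^(20.1/10) = 102.3
Friis cascade:
  F = 6.839 + (1.618 − 1)/0.1462 = 11.07
NF = 10 log₁₀(11.07) = 10.44 dB

10.44 dB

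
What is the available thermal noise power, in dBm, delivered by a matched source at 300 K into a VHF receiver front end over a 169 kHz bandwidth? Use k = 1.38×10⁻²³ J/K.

−121.6 dBm

P_n = kTB = 1.38×10⁻²³ × 300 × 1.69×10⁵ = 7.00×10⁻¹⁶ W
In dBm: 10 log₁₀(7.00×10⁻¹⁶ / 10⁻³) = −121.6 dBm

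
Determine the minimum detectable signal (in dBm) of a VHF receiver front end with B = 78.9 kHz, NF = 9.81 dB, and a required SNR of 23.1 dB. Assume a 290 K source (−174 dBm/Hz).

−92.1 dBm

Sensitivity = −174 + 10 log₁₀(B) + NF + SNR_min
= −174 + 48.97 + 9.81 + 23.1
= −92.12 dBm → −92.1 dBm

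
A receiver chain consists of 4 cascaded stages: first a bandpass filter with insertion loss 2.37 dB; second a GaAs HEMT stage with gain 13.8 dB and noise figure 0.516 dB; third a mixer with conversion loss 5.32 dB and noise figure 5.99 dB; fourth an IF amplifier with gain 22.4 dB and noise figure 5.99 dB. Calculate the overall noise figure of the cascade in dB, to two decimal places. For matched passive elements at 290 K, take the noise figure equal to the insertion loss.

4.60 dB

Convert to linear (a loss of L dB is a gain of −L dB): F_i = 10^(NF_i/10), G_i = 10^(G_i,dB/10)
  Stage 1: F_1 = 10^(2.37/10) = 1.726, G_1 = 10^(−2.37/10) = 0.5794
  Stage 2: F_2 = 10^(0.516/10) = 1.126, G_2 = 10^(13.8/10) = 23.99
  Stage 3: F_3 = 10^(5.99/10) = 3.972, G_3 = 10^(−5.32/10) = 0.2938
  Stage 4: F_4 = 10^(5.99/10) = 3.972, G_4 = 10^(22.4/10) = 173.8
Friis cascade:
  F = 1.726 + (1.126 − 1)/0.5794 + (3.972 − 1)/13.90 + (3.972 − 1)/4.083 = 2.885
NF = 10 log₁₀(2.885) = 4.60 dB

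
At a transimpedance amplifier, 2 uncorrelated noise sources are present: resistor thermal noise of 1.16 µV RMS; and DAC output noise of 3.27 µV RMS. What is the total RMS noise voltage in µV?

3.47 µV

Uncorrelated sources add in power (mean-square): V_tot = √(ΣV_i²)
V_tot = √[(1.16×10⁻⁶)² + (3.27×10⁻⁶)²] = 3.47×10⁻⁶ V = 3.47 µV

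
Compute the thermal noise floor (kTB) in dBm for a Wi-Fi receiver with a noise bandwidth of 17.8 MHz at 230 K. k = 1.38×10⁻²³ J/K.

P_n = kTB = 1.38×10⁻²³ × 230 × 1.78×10⁷ = 5.65×10⁻¹⁴ W
In dBm: 10 log₁₀(5.65×10⁻¹⁴ / 10⁻³) = −102.5 dBm

−102.5 dBm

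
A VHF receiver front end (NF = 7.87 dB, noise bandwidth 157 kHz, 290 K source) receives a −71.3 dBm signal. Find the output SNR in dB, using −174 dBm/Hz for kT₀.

Noise floor: N = −174 + 10 log₁₀(B) + NF
10 log₁₀(1.57×10⁵) = 51.96 dB
N = −174 + 51.96 + 7.87 = −114.17 dBm
SNR = P_sig − N = −71.3 − (−114.17) = 42.87 dB → 42.9 dB

42.9 dB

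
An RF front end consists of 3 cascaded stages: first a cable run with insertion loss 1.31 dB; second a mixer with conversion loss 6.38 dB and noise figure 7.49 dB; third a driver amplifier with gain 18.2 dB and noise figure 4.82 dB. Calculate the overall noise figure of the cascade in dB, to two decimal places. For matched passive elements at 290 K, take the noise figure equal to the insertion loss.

Convert to linear (a loss of L dB is a gain of −L dB): F_i = 10^(NF_i/10), G_i = 10^(G_i,dB/10)
  Stage 1: F_1 = 10^(1.31/10) = 1.352, G_1 = 10^(−1.31/10) = 0.7396
  Stage 2: F_2 = 10^(7.49/10) = 5.610, G_2 = 10^(−6.38/10) = 0.2301
  Stage 3: F_3 = 10^(4.82/10) = 3.034, G_3 = 10^(18.2/10) = 66.07
Friis cascade:
  F = 1.352 + (5.610 − 1)/0.7396 + (3.034 − 1)/0.1702 = 19.53
NF = 10 log₁₀(19.53) = 12.91 dB

12.91 dB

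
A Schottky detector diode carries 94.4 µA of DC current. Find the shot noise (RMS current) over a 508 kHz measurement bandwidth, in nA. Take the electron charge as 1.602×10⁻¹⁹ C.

I_n = √(2qI·B)
2qI·B = 2 × 1.602×10⁻¹⁹ × 9.44×10⁻⁵ × 5.08×10⁵ = 1.54×10⁻¹⁷ A²
I_n = √(1.54×10⁻¹⁷) = 3.92×10⁻⁹ A = 3.92 nA

3.92 nA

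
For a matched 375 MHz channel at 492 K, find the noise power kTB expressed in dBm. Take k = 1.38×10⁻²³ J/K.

−85.9 dBm

P_n = kTB = 1.38×10⁻²³ × 492 × 3.75×10⁸ = 2.55×10⁻¹² W
In dBm: 10 log₁₀(2.55×10⁻¹² / 10⁻³) = −85.9 dBm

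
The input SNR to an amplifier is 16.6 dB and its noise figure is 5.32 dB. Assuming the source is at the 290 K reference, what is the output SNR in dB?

11.28 dB

By definition F = SNR_in/SNR_out, so in dB: SNR_out = SNR_in − NF
SNR_out = 16.6 − 5.32 = 11.28 dB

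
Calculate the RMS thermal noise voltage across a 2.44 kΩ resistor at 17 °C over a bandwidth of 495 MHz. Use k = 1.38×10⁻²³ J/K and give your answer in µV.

T = 17 °C + 273.15 = 290.15 K
V_n = √(4kTRB)
4kTRB = 4 × 1.38×10⁻²³ × 290.15 × 2.44×10³ × 4.95×10⁸ = 1.93×10⁻⁸ V²
V_n = √(1.93×10⁻⁸) = 1.39×10⁻⁴ V = 139 µV

139 µV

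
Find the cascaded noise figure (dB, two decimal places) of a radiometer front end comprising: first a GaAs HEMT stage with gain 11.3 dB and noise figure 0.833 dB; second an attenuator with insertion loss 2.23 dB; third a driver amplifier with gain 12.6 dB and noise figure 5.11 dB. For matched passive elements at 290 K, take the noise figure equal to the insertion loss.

Convert to linear (a loss of L dB is a gain of −L dB): F_i = 10^(NF_i/10), G_i = 10^(G_i,dB/10)
  Stage 1: F_1 = 10^(0.833/10) = 1.211, G_1 = 10^(11.3/10) = 13.49
  Stage 2: F_2 = 10^(2.23/10) = 1.671, G_2 = 10^(−2.23/10) = 0.5984
  Stage 3: F_3 = 10^(5.11/10) = 3.243, G_3 = 10^(12.6/10) = 18.20
Friis cascade:
  F = 1.211 + (1.671 − 1)/13.49 + (3.243 − 1)/8.072 = 1.539
NF = 10 log₁₀(1.539) = 1.87 dB

1.87 dB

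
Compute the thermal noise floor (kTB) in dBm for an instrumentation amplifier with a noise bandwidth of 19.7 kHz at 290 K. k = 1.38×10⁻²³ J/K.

P_n = kTB = 1.38×10⁻²³ × 290 × 1.97×10⁴ = 7.88×10⁻¹⁷ W
In dBm: 10 log₁₀(7.88×10⁻¹⁷ / 10⁻³) = −131.0 dBm

−131.0 dBm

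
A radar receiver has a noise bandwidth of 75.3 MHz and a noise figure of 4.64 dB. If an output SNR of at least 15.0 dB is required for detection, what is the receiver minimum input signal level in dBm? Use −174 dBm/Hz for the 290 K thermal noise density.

Sensitivity = −174 + 10 log₁₀(B) + NF + SNR_min
= −174 + 78.77 + 4.64 + 15.0
= −75.59 dBm → −75.6 dBm

−75.6 dBm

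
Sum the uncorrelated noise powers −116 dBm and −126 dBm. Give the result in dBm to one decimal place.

−115.6 dBm

Convert to linear, add, convert back:
P₁ = 2.51×10⁻¹⁵ W, P₂ = 2.51×10⁻¹⁶ W
P_tot = 2.76×10⁻¹⁵ W → 10 log₁₀(P_tot / 10⁻³) = −115.6 dBm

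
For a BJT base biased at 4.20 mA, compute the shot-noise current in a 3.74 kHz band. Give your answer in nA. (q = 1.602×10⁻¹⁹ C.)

I_n = √(2qI·B)
2qI·B = 2 × 1.602×10⁻¹⁹ × 4.20×10⁻³ × 3.74×10³ = 5.03×10⁻¹⁸ A²
I_n = √(5.03×10⁻¹⁸) = 2.24×10⁻⁹ A = 2.24 nA

2.24 nA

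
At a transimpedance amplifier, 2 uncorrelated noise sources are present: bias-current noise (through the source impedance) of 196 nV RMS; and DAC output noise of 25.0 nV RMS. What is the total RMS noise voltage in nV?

198 nV

Uncorrelated sources add in power (mean-square): V_tot = √(ΣV_i²)
V_tot = √[(1.96×10⁻⁷)² + (2.50×10⁻⁸)²] = 1.98×10⁻⁷ V = 198 nV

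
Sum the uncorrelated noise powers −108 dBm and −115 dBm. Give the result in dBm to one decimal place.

−107.2 dBm

Convert to linear, add, convert back:
P₁ = 1.58×10⁻¹⁴ W, P₂ = 3.16×10⁻¹⁵ W
P_tot = 1.90×10⁻¹⁴ W → 10 log₁₀(P_tot / 10⁻³) = −107.2 dBm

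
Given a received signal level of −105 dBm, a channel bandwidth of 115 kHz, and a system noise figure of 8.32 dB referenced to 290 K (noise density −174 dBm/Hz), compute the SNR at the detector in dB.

10.1 dB

Noise floor: N = −174 + 10 log₁₀(B) + NF
10 log₁₀(1.15×10⁵) = 50.61 dB
N = −174 + 50.61 + 8.32 = −115.07 dBm
SNR = P_sig − N = −105 − (−115.07) = 10.07 dB → 10.1 dB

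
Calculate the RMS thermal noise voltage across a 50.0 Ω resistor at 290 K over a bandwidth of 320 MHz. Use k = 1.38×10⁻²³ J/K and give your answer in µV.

V_n = √(4kTRB)
4kTRB = 4 × 1.38×10⁻²³ × 290 × 5.00×10¹ × 3.20×10⁸ = 2.56×10⁻¹⁰ V²
V_n = √(2.56×10⁻¹⁰) = 1.60×10⁻⁵ V = 16.0 µV

16.0 µV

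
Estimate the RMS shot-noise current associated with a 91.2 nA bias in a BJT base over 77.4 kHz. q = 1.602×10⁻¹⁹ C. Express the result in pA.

47.6 pA

I_n = √(2qI·B)
2qI·B = 2 × 1.602×10⁻¹⁹ × 9.12×10⁻⁸ × 7.74×10⁴ = 2.26×10⁻²¹ A²
I_n = √(2.26×10⁻²¹) = 4.76×10⁻¹¹ A = 47.6 pA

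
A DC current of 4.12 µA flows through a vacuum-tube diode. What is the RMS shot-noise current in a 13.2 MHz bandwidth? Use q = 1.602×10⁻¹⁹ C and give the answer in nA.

I_n = √(2qI·B)
2qI·B = 2 × 1.602×10⁻¹⁹ × 4.12×10⁻⁶ × 1.32×10⁷ = 1.74×10⁻¹⁷ A²
I_n = √(1.74×10⁻¹⁷) = 4.17×10⁻⁹ A = 4.17 nA

4.17 nA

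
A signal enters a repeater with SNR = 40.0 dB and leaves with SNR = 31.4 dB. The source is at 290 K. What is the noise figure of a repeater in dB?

8.6 dB

NF (dB) = SNR_in(dB) − SNR_out(dB) when the source is at T₀
NF = 40.0 − 31.4 = 8.6 dB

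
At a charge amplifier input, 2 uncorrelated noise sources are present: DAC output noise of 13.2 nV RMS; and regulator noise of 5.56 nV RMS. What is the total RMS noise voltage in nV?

14.3 nV

Uncorrelated sources add in power (mean-square): V_tot = √(ΣV_i²)
V_tot = √[(1.32×10⁻⁸)² + (5.56×10⁻⁹)²] = 1.43×10⁻⁸ V = 14.3 nV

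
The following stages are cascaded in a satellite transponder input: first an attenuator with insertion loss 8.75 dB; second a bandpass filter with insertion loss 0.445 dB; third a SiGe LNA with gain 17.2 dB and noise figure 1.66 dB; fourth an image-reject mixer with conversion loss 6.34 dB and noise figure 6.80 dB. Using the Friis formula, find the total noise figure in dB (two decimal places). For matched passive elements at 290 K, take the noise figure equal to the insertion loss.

Convert to linear (a loss of L dB is a gain of −L dB): F_i = 10^(NF_i/10), G_i = 10^(G_i,dB/10)
  Stage 1: F_1 = 10^(8.75/10) = 7.499, G_1 = 10^(−8.75/10) = 0.1334
  Stage 2: F_2 = 10^(0.445/10) = 1.108, G_2 = 10^(−0.445/10) = 0.9026
  Stage 3: F_3 = 10^(1.66/10) = 1.466, G_3 = 10^(17.2/10) = 52.48
  Stage 4: F_4 = 10^(6.80/10) = 4.786, G_4 = 10^(−6.34/10) = 0.2323
Friis cascade:
  F = 7.499 + (1.108 − 1)/0.1334 + (1.466 − 1)/0.1204 + (4.786 − 1)/6.317 = 12.78
NF = 10 log₁₀(12.78) = 11.06 dB

11.06 dB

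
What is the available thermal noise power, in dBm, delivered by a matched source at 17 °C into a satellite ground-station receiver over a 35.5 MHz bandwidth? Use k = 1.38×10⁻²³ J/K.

T = 17 °C + 273.15 = 290.15 K
P_n = kTB = 1.38×10⁻²³ × 290.15 × 3.55×10⁷ = 1.42×10⁻¹³ W
In dBm: 10 log₁₀(1.42×10⁻¹³ / 10⁻³) = −98.5 dBm

−98.5 dBm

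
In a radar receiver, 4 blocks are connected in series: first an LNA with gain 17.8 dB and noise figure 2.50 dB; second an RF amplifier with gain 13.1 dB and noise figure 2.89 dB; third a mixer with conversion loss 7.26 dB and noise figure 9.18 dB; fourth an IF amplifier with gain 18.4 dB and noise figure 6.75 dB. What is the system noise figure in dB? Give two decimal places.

2.59 dB

Convert to linear (a loss of L dB is a gain of −L dB): F_i = 10^(NF_i/10), G_i = 10^(G_i,dB/10)
  Stage 1: F_1 = 10^(2.50/10) = 1.778, G_1 = 10^(17.8/10) = 60.26
  Stage 2: F_2 = 10^(2.89/10) = 1.945, G_2 = 10^(13.1/10) = 20.42
  Stage 3: F_3 = 10^(9.18/10) = 8.279, G_3 = 10^(−7.26/10) = 0.1879
  Stage 4: F_4 = 10^(6.75/10) = 4.732, G_4 = 10^(18.4/10) = 69.18
Friis cascade:
  F = 1.778 + (1.945 − 1)/60.26 + (8.279 − 1)/1230 + (4.732 − 1)/231.2 = 1.816
NF = 10 log₁₀(1.816) = 2.59 dB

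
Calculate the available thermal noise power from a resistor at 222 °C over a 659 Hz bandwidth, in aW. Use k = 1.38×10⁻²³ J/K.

T = 222 °C + 273.15 = 495.15 K
P_n = kTB = 1.38×10⁻²³ × 495.15 × 6.59×10² = 4.50×10⁻¹⁸ W = 4.50 aW

4.50 aW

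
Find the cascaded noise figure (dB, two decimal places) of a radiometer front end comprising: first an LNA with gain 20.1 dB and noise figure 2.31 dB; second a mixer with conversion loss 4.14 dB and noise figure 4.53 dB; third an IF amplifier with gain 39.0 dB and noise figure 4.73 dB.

2.48 dB

Convert to linear (a loss of L dB is a gain of −L dB): F_i = 10^(NF_i/10), G_i = 10^(G_i,dB/10)
  Stage 1: F_1 = 10^(2.31/10) = 1.702, G_1 = 10^(20.1/10) = 102.3
  Stage 2: F_2 = 10^(4.53/10) = 2.838, G_2 = 10^(−4.14/10) = 0.3855
  Stage 3: F_3 = 10^(4.73/10) = 2.972, G_3 = 10^(39.0/10) = 7943
Friis cascade:
  F = 1.702 + (2.838 − 1)/102.3 + (2.972 − 1)/39.45 = 1.770
NF = 10 log₁₀(1.770) = 2.48 dB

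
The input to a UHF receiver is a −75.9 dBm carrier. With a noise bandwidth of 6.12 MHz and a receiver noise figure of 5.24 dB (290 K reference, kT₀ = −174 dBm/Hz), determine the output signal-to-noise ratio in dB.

Noise floor: N = −174 + 10 log₁₀(B) + NF
10 log₁₀(6.12×10⁶) = 67.87 dB
N = −174 + 67.87 + 5.24 = −100.89 dBm
SNR = P_sig − N = −75.9 − (−100.89) = 24.99 dB → 25.0 dB

25.0 dB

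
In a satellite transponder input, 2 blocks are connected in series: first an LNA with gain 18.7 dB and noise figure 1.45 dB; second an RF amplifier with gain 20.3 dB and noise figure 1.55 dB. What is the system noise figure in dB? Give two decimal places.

1.47 dB

Convert to linear (a loss of L dB is a gain of −L dB): F_i = 10^(NF_i/10), G_i = 10^(G_i,dB/10)
  Stage 1: F_1 = 10^(1.45/10) = 1.396, G_1 = 10^(18.7/10) = 74.13
  Stage 2: F_2 = 10^(1.55/10) = 1.429, G_2 = 10^(20.3/10) = 107.2
Friis cascade:
  F = 1.396 + (1.429 − 1)/74.13 = 1.402
NF = 10 log₁₀(1.402) = 1.47 dB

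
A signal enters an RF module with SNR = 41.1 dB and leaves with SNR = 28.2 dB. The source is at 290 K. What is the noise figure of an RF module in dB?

NF (dB) = SNR_in(dB) − SNR_out(dB) when the source is at T₀
NF = 41.1 − 28.2 = 12.9 dB

12.9 dB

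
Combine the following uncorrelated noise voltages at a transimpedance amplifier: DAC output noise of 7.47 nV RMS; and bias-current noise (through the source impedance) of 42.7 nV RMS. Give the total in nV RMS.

Uncorrelated sources add in power (mean-square): V_tot = √(ΣV_i²)
V_tot = √[(7.47×10⁻⁹)² + (4.27×10⁻⁸)²] = 4.33×10⁻⁸ V = 43.3 nV

43.3 nV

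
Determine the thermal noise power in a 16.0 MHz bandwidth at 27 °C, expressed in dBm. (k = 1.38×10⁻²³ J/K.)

−101.8 dBm

T = 27 °C + 273.15 = 300.15 K
P_n = kTB = 1.38×10⁻²³ × 300.15 × 1.60×10⁷ = 6.63×10⁻¹⁴ W
In dBm: 10 log₁₀(6.63×10⁻¹⁴ / 10⁻³) = −101.8 dBm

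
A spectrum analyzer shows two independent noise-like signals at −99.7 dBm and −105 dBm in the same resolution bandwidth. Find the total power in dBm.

Convert to linear, add, convert back:
P₁ = 1.07×10⁻¹³ W, P₂ = 3.16×10⁻¹⁴ W
P_tot = 1.39×10⁻¹³ W → 10 log₁₀(P_tot / 10⁻³) = −98.6 dBm

−98.6 dBm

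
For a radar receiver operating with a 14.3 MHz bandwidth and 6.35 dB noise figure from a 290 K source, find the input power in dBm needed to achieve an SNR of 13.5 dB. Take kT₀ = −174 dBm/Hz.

−82.6 dBm

Sensitivity = −174 + 10 log₁₀(B) + NF + SNR_min
= −174 + 71.55 + 6.35 + 13.5
= −82.60 dBm → −82.6 dBm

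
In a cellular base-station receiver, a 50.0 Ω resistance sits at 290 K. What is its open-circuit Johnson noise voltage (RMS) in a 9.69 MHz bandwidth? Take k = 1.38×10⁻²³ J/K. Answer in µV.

V_n = √(4kTRB)
4kTRB = 4 × 1.38×10⁻²³ × 290 × 5.00×10¹ × 9.69×10⁶ = 7.76×10⁻¹² V²
V_n = √(7.76×10⁻¹²) = 2.78×10⁻⁶ V = 2.78 µV

2.78 µV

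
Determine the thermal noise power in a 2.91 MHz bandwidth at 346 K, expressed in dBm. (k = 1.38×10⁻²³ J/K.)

−108.6 dBm

P_n = kTB = 1.38×10⁻²³ × 346 × 2.91×10⁶ = 1.39×10⁻¹⁴ W
In dBm: 10 log₁₀(1.39×10⁻¹⁴ / 10⁻³) = −108.6 dBm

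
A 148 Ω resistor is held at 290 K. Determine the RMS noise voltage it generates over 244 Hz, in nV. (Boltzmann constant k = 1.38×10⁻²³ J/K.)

V_n = √(4kTRB)
4kTRB = 4 × 1.38×10⁻²³ × 290 × 1.48×10² × 2.44×10² = 5.78×10⁻¹⁶ V²
V_n = √(5.78×10⁻¹⁶) = 2.40×10⁻⁸ V = 24.0 nV

24.0 nV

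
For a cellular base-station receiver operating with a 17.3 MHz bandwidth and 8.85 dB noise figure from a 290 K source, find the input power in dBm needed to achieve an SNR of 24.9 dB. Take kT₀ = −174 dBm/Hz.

−67.9 dBm

Sensitivity = −174 + 10 log₁₀(B) + NF + SNR_min
= −174 + 72.38 + 8.85 + 24.9
= −67.87 dBm → −67.9 dBm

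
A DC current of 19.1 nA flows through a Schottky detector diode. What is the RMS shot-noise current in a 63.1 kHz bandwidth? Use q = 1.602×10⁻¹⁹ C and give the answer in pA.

I_n = √(2qI·B)
2qI·B = 2 × 1.602×10⁻¹⁹ × 1.91×10⁻⁸ × 6.31×10⁴ = 3.86×10⁻²² A²
I_n = √(3.86×10⁻²²) = 1.97×10⁻¹¹ A = 19.7 pA

19.7 pA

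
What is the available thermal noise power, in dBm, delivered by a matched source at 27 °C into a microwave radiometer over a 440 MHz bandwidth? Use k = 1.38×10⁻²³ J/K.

−87.4 dBm

T = 27 °C + 273.15 = 300.15 K
P_n = kTB = 1.38×10⁻²³ × 300.15 × 4.40×10⁸ = 1.82×10⁻¹² W
In dBm: 10 log₁₀(1.82×10⁻¹² / 10⁻³) = −87.4 dBm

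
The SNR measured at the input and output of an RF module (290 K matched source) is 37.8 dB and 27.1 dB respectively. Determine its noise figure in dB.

10.7 dB

NF (dB) = SNR_in(dB) − SNR_out(dB) when the source is at T₀
NF = 37.8 − 27.1 = 10.7 dB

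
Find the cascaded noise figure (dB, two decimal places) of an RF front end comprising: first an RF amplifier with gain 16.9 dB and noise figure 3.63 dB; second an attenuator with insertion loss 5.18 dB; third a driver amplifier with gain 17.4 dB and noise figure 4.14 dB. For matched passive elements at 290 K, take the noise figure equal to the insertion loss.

Convert to linear (a loss of L dB is a gain of −L dB): F_i = 10^(NF_i/10), G_i = 10^(G_i,dB/10)
  Stage 1: F_1 = 10^(3.63/10) = 2.307, G_1 = 10^(16.9/10) = 48.98
  Stage 2: F_2 = 10^(5.18/10) = 3.296, G_2 = 10^(−5.18/10) = 0.3034
  Stage 3: F_3 = 10^(4.14/10) = 2.594, G_3 = 10^(17.4/10) = 54.95
Friis cascade:
  F = 2.307 + (3.296 − 1)/48.98 + (2.594 − 1)/14.86 = 2.461
NF = 10 log₁₀(2.461) = 3.91 dB

3.91 dB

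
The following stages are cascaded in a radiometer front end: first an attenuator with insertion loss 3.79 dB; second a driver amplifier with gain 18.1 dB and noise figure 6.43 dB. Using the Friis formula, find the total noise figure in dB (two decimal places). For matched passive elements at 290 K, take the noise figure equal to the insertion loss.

10.22 dB

Convert to linear (a loss of L dB is a gain of −L dB): F_i = 10^(NF_i/10), G_i = 10^(G_i,dB/10)
  Stage 1: F_1 = 10^(3.79/10) = 2.393, G_1 = 10^(−3.79/10) = 0.4178
  Stage 2: F_2 = 10^(6.43/10) = 4.395, G_2 = 10^(18.1/10) = 64.57
Friis cascade:
  F = 2.393 + (4.395 − 1)/0.4178 = 10.52
NF = 10 log₁₀(10.52) = 10.22 dB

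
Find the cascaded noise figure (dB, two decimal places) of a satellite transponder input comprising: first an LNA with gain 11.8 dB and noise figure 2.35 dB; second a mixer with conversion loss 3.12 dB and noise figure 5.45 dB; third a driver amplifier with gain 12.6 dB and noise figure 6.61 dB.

3.75 dB

Convert to linear (a loss of L dB is a gain of −L dB): F_i = 10^(NF_i/10), G_i = 10^(G_i,dB/10)
  Stage 1: F_1 = 10^(2.35/10) = 1.718, G_1 = 10^(11.8/10) = 15.14
  Stage 2: F_2 = 10^(5.45/10) = 3.508, G_2 = 10^(−3.12/10) = 0.4875
  Stage 3: F_3 = 10^(6.61/10) = 4.581, G_3 = 10^(12.6/10) = 18.20
Friis cascade:
  F = 1.718 + (3.508 − 1)/15.14 + (4.581 − 1)/7.379 = 2.369
NF = 10 log₁₀(2.369) = 3.75 dB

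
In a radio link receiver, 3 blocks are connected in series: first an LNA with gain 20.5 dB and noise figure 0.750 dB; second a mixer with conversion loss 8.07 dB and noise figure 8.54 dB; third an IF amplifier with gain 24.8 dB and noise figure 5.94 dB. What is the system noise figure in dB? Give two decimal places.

Convert to linear (a loss of L dB is a gain of −L dB): F_i = 10^(NF_i/10), G_i = 10^(G_i,dB/10)
  Stage 1: F_1 = 10^(0.750/10) = 1.189, G_1 = 10^(20.5/10) = 112.2
  Stage 2: F_2 = 10^(8.54/10) = 7.145, G_2 = 10^(−8.07/10) = 0.1560
  Stage 3: F_3 = 10^(5.94/10) = 3.926, G_3 = 10^(24.8/10) = 302.0
Friis cascade:
  F = 1.189 + (7.145 − 1)/112.2 + (3.926 − 1)/17.50 = 1.411
NF = 10 log₁₀(1.411) = 1.49 dB

1.49 dB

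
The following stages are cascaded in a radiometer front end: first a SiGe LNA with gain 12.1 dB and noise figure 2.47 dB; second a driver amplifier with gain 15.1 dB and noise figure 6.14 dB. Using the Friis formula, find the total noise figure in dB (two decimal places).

2.92 dB

Convert to linear (a loss of L dB is a gain of −L dB): F_i = 10^(NF_i/10), G_i = 10^(G_i,dB/10)
  Stage 1: F_1 = 10^(2.47/10) = 1.766, G_1 = 10^(12.1/10) = 16.22
  Stage 2: F_2 = 10^(6.14/10) = 4.111, G_2 = 10^(15.1/10) = 32.36
Friis cascade:
  F = 1.766 + (4.111 − 1)/16.22 = 1.958
NF = 10 log₁₀(1.958) = 2.92 dB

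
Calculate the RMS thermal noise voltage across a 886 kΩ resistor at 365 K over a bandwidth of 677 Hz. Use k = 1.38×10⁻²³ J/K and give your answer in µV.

V_n = √(4kTRB)
4kTRB = 4 × 1.38×10⁻²³ × 365 × 8.86×10⁵ × 6.77×10² = 1.21×10⁻¹¹ V²
V_n = √(1.21×10⁻¹¹) = 3.48×10⁻⁶ V = 3.48 µV

3.48 µV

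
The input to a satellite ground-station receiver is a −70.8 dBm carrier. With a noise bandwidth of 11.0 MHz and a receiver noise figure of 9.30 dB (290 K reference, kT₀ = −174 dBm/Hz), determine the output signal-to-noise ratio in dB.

23.5 dB

Noise floor: N = −174 + 10 log₁₀(B) + NF
10 log₁₀(1.10×10⁷) = 70.41 dB
N = −174 + 70.41 + 9.30 = −94.29 dBm
SNR = P_sig − N = −70.8 − (−94.29) = 23.49 dB → 23.5 dB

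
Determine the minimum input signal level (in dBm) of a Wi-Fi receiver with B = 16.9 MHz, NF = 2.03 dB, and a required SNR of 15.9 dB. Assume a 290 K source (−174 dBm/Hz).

Sensitivity = −174 + 10 log₁₀(B) + NF + SNR_min
= −174 + 72.28 + 2.03 + 15.9
= −83.79 dBm → −83.8 dBm

−83.8 dBm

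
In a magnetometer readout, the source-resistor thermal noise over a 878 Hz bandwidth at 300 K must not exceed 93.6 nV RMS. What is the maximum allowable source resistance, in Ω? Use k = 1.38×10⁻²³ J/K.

603 Ω

Johnson–Nyquist: V_n = √(4kTRB) ⇒ R = V_n² / (4kTB)
4kTB = 4 × 1.38×10⁻²³ × 300 × 8.78×10² = 1.45×10⁻¹⁷
R = (9.36×10⁻⁸)² / 1.45×10⁻¹⁷ = 6.03×10² Ω = 603 Ω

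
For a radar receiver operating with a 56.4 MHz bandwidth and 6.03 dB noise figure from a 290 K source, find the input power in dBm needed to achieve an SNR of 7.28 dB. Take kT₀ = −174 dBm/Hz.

−83.2 dBm

Sensitivity = −174 + 10 log₁₀(B) + NF + SNR_min
= −174 + 77.51 + 6.03 + 7.28
= −83.18 dBm → −83.2 dBm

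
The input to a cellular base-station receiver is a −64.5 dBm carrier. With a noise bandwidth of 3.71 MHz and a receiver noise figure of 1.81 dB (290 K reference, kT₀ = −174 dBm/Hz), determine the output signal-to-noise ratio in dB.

Noise floor: N = −174 + 10 log₁₀(B) + NF
10 log₁₀(3.71×10⁶) = 65.69 dB
N = −174 + 65.69 + 1.81 = −106.50 dBm
SNR = P_sig − N = −64.5 − (−106.50) = 42.00 dB → 42.0 dB

42.0 dB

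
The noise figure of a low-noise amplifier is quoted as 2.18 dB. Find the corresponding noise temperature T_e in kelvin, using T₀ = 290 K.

189 K

F = 10^(2.18/10) = 1.65196
T_e = (F − 1)·T₀ = (1.65196 − 1) × 290 = 189 K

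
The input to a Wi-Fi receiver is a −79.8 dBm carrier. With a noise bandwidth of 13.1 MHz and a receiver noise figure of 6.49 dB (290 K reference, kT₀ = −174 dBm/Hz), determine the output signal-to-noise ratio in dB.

16.5 dB

Noise floor: N = −174 + 10 log₁₀(B) + NF
10 log₁₀(1.31×10⁷) = 71.17 dB
N = −174 + 71.17 + 6.49 = −96.34 dBm
SNR = P_sig − N = −79.8 − (−96.34) = 16.54 dB → 16.5 dB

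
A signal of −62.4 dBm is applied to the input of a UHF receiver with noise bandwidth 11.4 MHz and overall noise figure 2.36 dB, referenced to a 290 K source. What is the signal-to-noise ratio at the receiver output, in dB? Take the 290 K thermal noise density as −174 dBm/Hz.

Noise floor: N = −174 + 10 log₁₀(B) + NF
10 log₁₀(1.14×10⁷) = 70.57 dB
N = −174 + 70.57 + 2.36 = −101.07 dBm
SNR = P_sig − N = −62.4 − (−101.07) = 38.67 dB → 38.7 dB

38.7 dB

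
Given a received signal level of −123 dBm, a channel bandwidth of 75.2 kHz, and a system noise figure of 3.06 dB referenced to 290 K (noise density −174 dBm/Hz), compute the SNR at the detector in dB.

−0.8 dB

Noise floor: N = −174 + 10 log₁₀(B) + NF
10 log₁₀(7.52×10⁴) = 48.76 dB
N = −174 + 48.76 + 3.06 = −122.18 dBm
SNR = P_sig − N = −123 − (−122.18) = −0.82 dB → −0.8 dB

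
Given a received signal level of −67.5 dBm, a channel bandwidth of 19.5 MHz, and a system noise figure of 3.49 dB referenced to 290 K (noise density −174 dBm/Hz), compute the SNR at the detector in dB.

30.1 dB

Noise floor: N = −174 + 10 log₁₀(B) + NF
10 log₁₀(1.95×10⁷) = 72.9 dB
N = −174 + 72.9 + 3.49 = −97.61 dBm
SNR = P_sig − N = −67.5 − (−97.61) = 30.11 dB → 30.1 dB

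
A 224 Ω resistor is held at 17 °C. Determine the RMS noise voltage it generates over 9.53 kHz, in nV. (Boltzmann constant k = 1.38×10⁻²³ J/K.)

185 nV

T = 17 °C + 273.15 = 290.15 K
V_n = √(4kTRB)
4kTRB = 4 × 1.38×10⁻²³ × 290.15 × 2.24×10² × 9.53×10³ = 3.42×10⁻¹⁴ V²
V_n = √(3.42×10⁻¹⁴) = 1.85×10⁻⁷ V = 185 nV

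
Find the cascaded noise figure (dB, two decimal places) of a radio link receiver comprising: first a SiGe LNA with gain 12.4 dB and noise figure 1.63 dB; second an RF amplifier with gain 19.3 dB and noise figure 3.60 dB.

1.85 dB

Convert to linear (a loss of L dB is a gain of −L dB): F_i = 10^(NF_i/10), G_i = 10^(G_i,dB/10)
  Stage 1: F_1 = 10^(1.63/10) = 1.455, G_1 = 10^(12.4/10) = 17.38
  Stage 2: F_2 = 10^(3.60/10) = 2.291, G_2 = 10^(19.3/10) = 85.11
Friis cascade:
  F = 1.455 + (2.291 − 1)/17.38 = 1.530
NF = 10 log₁₀(1.530) = 1.85 dB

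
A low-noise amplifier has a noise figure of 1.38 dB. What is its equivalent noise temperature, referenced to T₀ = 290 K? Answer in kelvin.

F = 10^(1.38/10) = 1.37404
T_e = (F − 1)·T₀ = (1.37404 − 1) × 290 = 108 K

108 K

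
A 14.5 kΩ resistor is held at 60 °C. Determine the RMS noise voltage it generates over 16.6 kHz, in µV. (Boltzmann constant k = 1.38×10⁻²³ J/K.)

T = 60 °C + 273.15 = 333.15 K
V_n = √(4kTRB)
4kTRB = 4 × 1.38×10⁻²³ × 333.15 × 1.45×10⁴ × 1.66×10⁴ = 4.43×10⁻¹² V²
V_n = √(4.43×10⁻¹²) = 2.10×10⁻⁶ V = 2.10 µV

2.10 µV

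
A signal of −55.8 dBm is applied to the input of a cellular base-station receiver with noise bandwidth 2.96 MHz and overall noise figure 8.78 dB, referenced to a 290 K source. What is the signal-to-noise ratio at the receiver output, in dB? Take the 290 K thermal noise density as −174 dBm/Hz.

44.7 dB

Noise floor: N = −174 + 10 log₁₀(B) + NF
10 log₁₀(2.96×10⁶) = 64.71 dB
N = −174 + 64.71 + 8.78 = −100.51 dBm
SNR = P_sig − N = −55.8 − (−100.51) = 44.71 dB → 44.7 dB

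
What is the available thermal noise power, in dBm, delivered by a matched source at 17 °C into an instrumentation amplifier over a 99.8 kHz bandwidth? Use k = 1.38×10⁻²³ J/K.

−124.0 dBm

T = 17 °C + 273.15 = 290.15 K
P_n = kTB = 1.38×10⁻²³ × 290.15 × 9.98×10⁴ = 4.00×10⁻¹⁶ W
In dBm: 10 log₁₀(4.00×10⁻¹⁶ / 10⁻³) = −124.0 dBm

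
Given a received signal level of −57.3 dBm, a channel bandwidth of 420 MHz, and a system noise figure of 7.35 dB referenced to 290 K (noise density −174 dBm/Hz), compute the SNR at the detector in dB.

23.1 dB

Noise floor: N = −174 + 10 log₁₀(B) + NF
10 log₁₀(4.20×10⁸) = 86.23 dB
N = −174 + 86.23 + 7.35 = −80.42 dBm
SNR = P_sig − N = −57.3 − (−80.42) = 23.12 dB → 23.1 dB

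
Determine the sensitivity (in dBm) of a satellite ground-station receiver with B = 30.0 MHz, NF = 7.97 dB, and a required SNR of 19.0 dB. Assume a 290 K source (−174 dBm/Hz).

Sensitivity = −174 + 10 log₁₀(B) + NF + SNR_min
= −174 + 74.77 + 7.97 + 19.0
= −72.26 dBm → −72.3 dBm

−72.3 dBm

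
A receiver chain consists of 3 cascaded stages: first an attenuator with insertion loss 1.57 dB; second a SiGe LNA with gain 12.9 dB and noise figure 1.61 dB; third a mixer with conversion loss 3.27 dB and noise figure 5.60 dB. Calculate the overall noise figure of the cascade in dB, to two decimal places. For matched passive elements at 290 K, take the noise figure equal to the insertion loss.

3.57 dB

Convert to linear (a loss of L dB is a gain of −L dB): F_i = 10^(NF_i/10), G_i = 10^(G_i,dB/10)
  Stage 1: F_1 = 10^(1.57/10) = 1.435, G_1 = 10^(−1.57/10) = 0.6966
  Stage 2: F_2 = 10^(1.61/10) = 1.449, G_2 = 10^(12.9/10) = 19.50
  Stage 3: F_3 = 10^(5.60/10) = 3.631, G_3 = 10^(−3.27/10) = 0.4710
Friis cascade:
  F = 1.435 + (1.449 − 1)/0.6966 + (3.631 − 1)/13.58 = 2.273
NF = 10 log₁₀(2.273) = 3.57 dB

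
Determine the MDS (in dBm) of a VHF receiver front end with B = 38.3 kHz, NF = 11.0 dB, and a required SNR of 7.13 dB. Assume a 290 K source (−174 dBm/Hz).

−110.0 dBm

Sensitivity = −174 + 10 log₁₀(B) + NF + SNR_min
= −174 + 45.83 + 11.0 + 7.13
= −110.04 dBm → −110.0 dBm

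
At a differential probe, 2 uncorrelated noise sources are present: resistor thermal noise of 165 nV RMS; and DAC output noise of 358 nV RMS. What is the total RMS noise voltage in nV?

Uncorrelated sources add in power (mean-square): V_tot = √(ΣV_i²)
V_tot = √[(1.65×10⁻⁷)² + (3.58×10⁻⁷)²] = 3.94×10⁻⁷ V = 394 nV

394 nV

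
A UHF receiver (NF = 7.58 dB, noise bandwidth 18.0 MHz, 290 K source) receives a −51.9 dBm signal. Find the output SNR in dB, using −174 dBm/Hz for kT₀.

Noise floor: N = −174 + 10 log₁₀(B) + NF
10 log₁₀(1.80×10⁷) = 72.55 dB
N = −174 + 72.55 + 7.58 = −93.87 dBm
SNR = P_sig − N = −51.9 − (−93.87) = 41.97 dB → 42.0 dB

42.0 dB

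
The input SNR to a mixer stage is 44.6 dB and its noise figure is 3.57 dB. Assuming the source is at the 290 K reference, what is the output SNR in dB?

By definition F = SNR_in/SNR_out, so in dB: SNR_out = SNR_in − NF
SNR_out = 44.6 − 3.57 = 41.03 dB

41.03 dB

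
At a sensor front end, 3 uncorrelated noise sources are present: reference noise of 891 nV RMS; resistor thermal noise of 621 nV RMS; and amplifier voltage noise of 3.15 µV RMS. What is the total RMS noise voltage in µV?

3.33 µV

Uncorrelated sources add in power (mean-square): V_tot = √(ΣV_i²)
V_tot = √[(8.91×10⁻⁷)² + (6.21×10⁻⁷)² + (3.15×10⁻⁶)²] = 3.33×10⁻⁶ V = 3.33 µV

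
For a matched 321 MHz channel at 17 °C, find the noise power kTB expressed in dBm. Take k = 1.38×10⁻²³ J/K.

T = 17 °C + 273.15 = 290.15 K
P_n = kTB = 1.38×10⁻²³ × 290.15 × 3.21×10⁸ = 1.29×10⁻¹² W
In dBm: 10 log₁₀(1.29×10⁻¹² / 10⁻³) = −88.9 dBm

−88.9 dBm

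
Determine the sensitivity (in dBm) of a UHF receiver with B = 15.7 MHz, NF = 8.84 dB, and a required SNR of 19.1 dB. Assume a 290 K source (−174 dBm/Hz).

Sensitivity = −174 + 10 log₁₀(B) + NF + SNR_min
= −174 + 71.96 + 8.84 + 19.1
= −74.10 dBm → −74.1 dBm

−74.1 dBm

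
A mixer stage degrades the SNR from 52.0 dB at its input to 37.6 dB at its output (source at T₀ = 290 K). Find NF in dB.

14.4 dB

NF (dB) = SNR_in(dB) − SNR_out(dB) when the source is at T₀
NF = 52.0 − 37.6 = 14.4 dB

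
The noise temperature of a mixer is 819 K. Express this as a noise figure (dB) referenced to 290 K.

F = 1 + T_e/T₀ = 1 + 819/290 = 3.82414
NF = 10 log₁₀(3.82414) = 5.83 dB

5.83 dB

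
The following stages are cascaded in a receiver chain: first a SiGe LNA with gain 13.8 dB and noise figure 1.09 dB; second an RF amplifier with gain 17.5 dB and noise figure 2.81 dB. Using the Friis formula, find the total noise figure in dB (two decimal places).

Convert to linear (a loss of L dB is a gain of −L dB): F_i = 10^(NF_i/10), G_i = 10^(G_i,dB/10)
  Stage 1: F_1 = 10^(1.09/10) = 1.285, G_1 = 10^(13.8/10) = 23.99
  Stage 2: F_2 = 10^(2.81/10) = 1.910, G_2 = 10^(17.5/10) = 56.23
Friis cascade:
  F = 1.285 + (1.910 − 1)/23.99 = 1.323
NF = 10 log₁₀(1.323) = 1.22 dB

1.22 dB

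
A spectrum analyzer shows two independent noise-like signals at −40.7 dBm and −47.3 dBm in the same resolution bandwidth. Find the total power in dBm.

Convert to linear, add, convert back:
P₁ = 8.51×10⁻⁸ W, P₂ = 1.86×10⁻⁸ W
P_tot = 1.04×10⁻⁷ W → 10 log₁₀(P_tot / 10⁻³) = −39.8 dBm

−39.8 dBm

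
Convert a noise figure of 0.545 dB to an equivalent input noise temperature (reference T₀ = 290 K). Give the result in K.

F = 10^(0.545/10) = 1.1337
T_e = (F − 1)·T₀ = (1.1337 − 1) × 290 = 38.8 K

38.8 K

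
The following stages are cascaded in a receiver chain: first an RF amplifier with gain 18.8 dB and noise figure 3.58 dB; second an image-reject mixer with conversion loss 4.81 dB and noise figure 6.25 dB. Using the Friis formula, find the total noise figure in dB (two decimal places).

Convert to linear (a loss of L dB is a gain of −L dB): F_i = 10^(NF_i/10), G_i = 10^(G_i,dB/10)
  Stage 1: F_1 = 10^(3.58/10) = 2.280, G_1 = 10^(18.8/10) = 75.86
  Stage 2: F_2 = 10^(6.25/10) = 4.217, G_2 = 10^(−4.81/10) = 0.3304
Friis cascade:
  F = 2.280 + (4.217 − 1)/75.86 = 2.323
NF = 10 log₁₀(2.323) = 3.66 dB

3.66 dB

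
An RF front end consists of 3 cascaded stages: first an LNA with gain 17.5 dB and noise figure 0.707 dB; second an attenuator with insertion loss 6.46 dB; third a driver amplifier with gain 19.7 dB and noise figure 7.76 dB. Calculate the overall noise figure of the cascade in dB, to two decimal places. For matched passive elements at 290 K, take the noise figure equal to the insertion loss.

2.12 dB

Convert to linear (a loss of L dB is a gain of −L dB): F_i = 10^(NF_i/10), G_i = 10^(G_i,dB/10)
  Stage 1: F_1 = 10^(0.707/10) = 1.177, G_1 = 10^(17.5/10) = 56.23
  Stage 2: F_2 = 10^(6.46/10) = 4.426, G_2 = 10^(−6.46/10) = 0.2259
  Stage 3: F_3 = 10^(7.76/10) = 5.970, G_3 = 10^(19.7/10) = 93.33
Friis cascade:
  F = 1.177 + (4.426 − 1)/56.23 + (5.970 − 1)/12.71 = 1.629
NF = 10 log₁₀(1.629) = 2.12 dB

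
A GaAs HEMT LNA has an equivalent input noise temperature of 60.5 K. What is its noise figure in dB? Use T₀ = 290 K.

F = 1 + T_e/T₀ = 1 + 60.5/290 = 1.20862
NF = 10 log₁₀(1.20862) = 0.823 dB

0.823 dB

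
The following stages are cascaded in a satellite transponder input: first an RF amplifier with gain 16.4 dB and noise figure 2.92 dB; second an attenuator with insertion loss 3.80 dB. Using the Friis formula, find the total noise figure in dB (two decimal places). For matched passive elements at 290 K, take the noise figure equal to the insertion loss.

Convert to linear (a loss of L dB is a gain of −L dB): F_i = 10^(NF_i/10), G_i = 10^(G_i,dB/10)
  Stage 1: F_1 = 10^(2.92/10) = 1.959, G_1 = 10^(16.4/10) = 43.65
  Stage 2: F_2 = 10^(3.80/10) = 2.399, G_2 = 10^(−3.80/10) = 0.4169
Friis cascade:
  F = 1.959 + (2.399 − 1)/43.65 = 1.991
NF = 10 log₁₀(1.991) = 2.99 dB

2.99 dB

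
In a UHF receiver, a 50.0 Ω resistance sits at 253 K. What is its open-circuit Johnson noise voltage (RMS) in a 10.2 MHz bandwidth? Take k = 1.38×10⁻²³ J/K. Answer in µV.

2.67 µV

V_n = √(4kTRB)
4kTRB = 4 × 1.38×10⁻²³ × 253 × 5.00×10¹ × 1.02×10⁷ = 7.12×10⁻¹² V²
V_n = √(7.12×10⁻¹²) = 2.67×10⁻⁶ V = 2.67 µV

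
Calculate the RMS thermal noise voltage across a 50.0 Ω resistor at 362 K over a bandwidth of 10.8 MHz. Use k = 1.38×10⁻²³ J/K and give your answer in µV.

V_n = √(4kTRB)
4kTRB = 4 × 1.38×10⁻²³ × 362 × 5.00×10¹ × 1.08×10⁷ = 1.08×10⁻¹¹ V²
V_n = √(1.08×10⁻¹¹) = 3.28×10⁻⁶ V = 3.28 µV

3.28 µV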